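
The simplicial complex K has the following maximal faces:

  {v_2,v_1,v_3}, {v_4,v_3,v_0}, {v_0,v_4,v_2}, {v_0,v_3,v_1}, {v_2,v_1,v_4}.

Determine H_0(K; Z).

Fix the vertex order v_0 < v_1 < v_2 < v_3 < v_4 and write every simplex with vertices in increasing order. Then dim K = 2 and the simplices of K are:

  0-simplices (5): [v_0], [v_1], [v_2], [v_3], [v_4]
  1-simplices (10): [v_0,v_1], [v_0,v_2], [v_0,v_3], [v_0,v_4], [v_1,v_2], [v_1,v_3], [v_1,v_4], [v_2,v_3], [v_2,v_4], [v_3,v_4]
  2-simplices (5): [v_0,v_1,v_3], [v_0,v_2,v_4], [v_0,v_3,v_4], [v_1,v_2,v_3], [v_1,v_2,v_4]

so the chain groups are C_0 ≅ Z^5, C_1 ≅ Z^10, C_2 ≅ Z^5.

Boundary ∂_1: C_1 → C_0 sends each edge [p,q] (with p < q) to q − p. For instance
  ∂[v_1,v_3] = [v_3] − [v_1].
As a 5×10 matrix over Z this has rank 4, with invariant factors (1,1,1,1).

The boundary map ∂_2: C_2 → C_1 sends each 2-simplex [p,q,r] to [q,r] − [p,r] + [p,q]. For instance
  ∂[v_0,v_2,v_4] = [v_2,v_4] − [v_0,v_4] + [v_0,v_2],
  ∂[v_1,v_2,v_3] = [v_2,v_3] − [v_1,v_3] + [v_1,v_2].
The resulting 10×5 matrix has rank 5, and its Smith normal form has invariant factors (1,1,1,1,1).

Computing H_k = (kernel of ∂_k) / (image of ∂_{k+1}):

  H_0: rank C_0 − rank ∂_1 = 5 − 4 = 1, and the invariant factors of ∂_1 are all 1, so H_0 = Z.

(K is a triangulation of the Möbius band.)

H_0 = Z.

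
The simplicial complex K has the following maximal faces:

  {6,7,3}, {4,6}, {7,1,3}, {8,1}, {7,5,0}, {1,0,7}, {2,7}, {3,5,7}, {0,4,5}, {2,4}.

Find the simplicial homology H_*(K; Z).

K has 9 vertices, 16 edges, 6 triangles.
rank ∂_0 = 0, rank ∂_1 = 8 ⇒ b_0 = 9 − 0 − 8 = 1; all invariant factors of ∂_1 are 1 so no torsion. So H_0 ≅ Z.
rank ∂_1 = 8, rank ∂_2 = 6 ⇒ b_1 = 16 − 8 − 6 = 2; all invariant factors of ∂_2 are 1 so no torsion. So H_1 ≅ Z^2.
rank ∂_2 = 6, rank ∂_3 = 0 ⇒ b_2 = 6 − 6 − 0 = 0. So H_2 ≅ 0.

H_0 ≅ Z,  H_1 ≅ Z^2,  H_2 = 0.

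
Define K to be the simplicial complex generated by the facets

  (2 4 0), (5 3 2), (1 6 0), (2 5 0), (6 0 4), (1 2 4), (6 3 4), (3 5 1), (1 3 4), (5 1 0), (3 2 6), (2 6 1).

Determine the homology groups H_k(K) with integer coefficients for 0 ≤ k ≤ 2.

Order the vertices as 0 < 1 < 2 < 3 < 4 < 5 < 6. Listing each simplex with vertices in this order, K has dimension 2 with simplices:

  0-simplices (7): [0], [1], [2], [3], [4], [5], [6]
  1-simplices (18): [0,1], [0,2], [0,4], [0,5], [0,6], [1,2], [1,3], [1,4], [1,5], [1,6], [2,3], [2,4], [2,5], [2,6], [3,4], [3,5], [3,6], [4,6]
  2-simplices (12): [0,1,5], [0,1,6], [0,2,4], [0,2,5], [0,4,6], [1,2,4], [1,2,6], [1,3,4], [1,3,5], [2,3,5], [2,3,6], [3,4,6]

so the chain groups are C_0 ≅ Z^7, C_1 ≅ Z^18, C_2 ≅ Z^12.

The boundary map ∂_1: C_1 → C_0 sends each edge [p,q] (with p < q) to q − p. For instance
  ∂[1,3] = [3] − [1].
As a 7×18 matrix over Z this has rank 6, with invariant factors (1,1,1,1,1,1).

Boundary ∂_2: C_2 → C_1 acts by ∂[p,q,r] = [q,r] − [p,r] + [p,q]. For instance
  ∂[0,4,6] = [4,6] − [0,6] + [0,4],
  ∂[1,3,5] = [3,5] − [1,5] + [1,3].
The 18×12 boundary matrix has rank 12 and Smith normal form diag(1,1,1,1,1,1,1,1,1,1,1,2).

From H_k ≅ ker(∂_k) / im(∂_{k+1}) we obtain:

  H_0: rank C_0 − rank ∂_1 = 7 − 6 = 1, and the invariant factors of ∂_1 are all 1, so H_0 = Z.
  H_1: rank ker ∂_1 − rank ∂_2 = (18 − 6) − 12 = 0, and ∂_2 has invariant factor 2 > 1, so H_1 = Z/2Z.
  H_2: rank ker ∂_2 − rank ∂_3 = (12 − 12) − 0 = 0, and there is no ∂_3, so H_2 = 0.

H_0 = Z,  H_1 = Z/2Z,  H_2 = 0.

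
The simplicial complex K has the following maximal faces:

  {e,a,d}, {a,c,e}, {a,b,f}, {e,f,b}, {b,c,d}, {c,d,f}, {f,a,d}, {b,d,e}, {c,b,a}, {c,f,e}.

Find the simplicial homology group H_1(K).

Order the vertices as a < b < c < d < e < f. Listing each simplex with vertices in this order, K has dimension 2 with simplices:

  0-simplices (6): a, b, c, d, e, f
  1-simplices (15): ab, ac, ad, ae, af, bc, bd, be, bf, cd, ce, cf, de, df, ef
  2-simplices (10): abc, abf, ace, ade, adf, bcd, bde, bef, cdf, cef

so the chain groups are C_0 ≅ Z^6, C_1 ≅ Z^15, C_2 ≅ Z^10.

Boundary ∂_1: C_1 → C_0 maps an edge to its endpoints' difference, ∂[p,q] = q − p. For instance
  ∂cf = f − c.
The resulting 6×15 matrix has rank 5, and its Smith normal form has invariant factors (1,1,1,1,1).

Boundary ∂_2: C_2 → C_1 acts by ∂[p,q,r] = [q,r] − [p,r] + [p,q]. For instance
  ∂ace = ce − ae + ac,
  ∂abf = bf − af + ab.
The resulting 15×10 matrix has rank 10, and its Smith normal form has invariant factors (1,1,1,1,1,1,1,1,1,2).

Reading off H_k = ker ∂_k / im ∂_{k+1}:

  H_1: rank ker ∂_1 − rank ∂_2 = (15 − 5) − 10 = 0, and ∂_2 has invariant factor 2 > 1, so H_1 = Z/2.

H_1 = Z/2.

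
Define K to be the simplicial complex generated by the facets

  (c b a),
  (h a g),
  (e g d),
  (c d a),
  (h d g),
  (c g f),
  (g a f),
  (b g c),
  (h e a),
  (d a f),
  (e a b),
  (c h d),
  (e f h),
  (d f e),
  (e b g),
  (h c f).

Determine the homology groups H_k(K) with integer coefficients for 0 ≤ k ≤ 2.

Order the vertices as a < b < c < d < e < f < g < h. Listing each simplex with vertices in this order, K has dimension 2 with simplices:

  0-simplices (8): a, b, c, d, e, f, g, h
  1-simplices (24): ab, ac, ad, ae, af, ag, ah, bc, be, bg, cd, cf, cg, ch, de, df, dg, dh, ef, eg, eh, fg, fh, gh
  2-simplices (16): abc, abe, acd, adf, aeh, afg, agh, bcg, beg, cdh, cfg, cfh, def, deg, dgh, efh

giving chain groups C_0 ≅ Z^8, C_1 ≅ Z^24, C_2 ≅ Z^16.

∂_1: C_1 → C_0 maps an edge to its endpoints' difference, ∂[p,q] = q − p. For instance
  ∂gh = h − g.
As a 8×24 matrix over Z this has rank 7, with invariant factors (1,1,1,1,1,1,1).

∂_2: C_2 → C_1 sends each 2-simplex [p,q,r] to [q,r] − [p,r] + [p,q]. For instance
  ∂acd = cd − ad + ac,
  ∂cdh = dh − ch + cd.
The 24×16 boundary matrix has rank 15 and Smith normal form diag(1,1,1,1,1,1,1,1,1,1,1,1,1,1,1).

Now H_k = ker ∂_k / im ∂_{k+1}, so:

  H_0: rank C_0 − rank ∂_1 = 8 − 7 = 1, and the invariant factors of ∂_1 are all 1, so H_0 ≅ Z.
  H_1: rank ker ∂_1 − rank ∂_2 = (24 − 7) − 15 = 2, and the invariant factors of ∂_2 are all 1, so H_1 ≅ Z^2.
  H_2: rank ker ∂_2 − rank ∂_3 = (16 − 15) − 0 = 1, and there is no ∂_3, so H_2 ≅ Z.

H_0 ≅ Z,  H_1 ≅ Z^2,  H_2 ≅ Z.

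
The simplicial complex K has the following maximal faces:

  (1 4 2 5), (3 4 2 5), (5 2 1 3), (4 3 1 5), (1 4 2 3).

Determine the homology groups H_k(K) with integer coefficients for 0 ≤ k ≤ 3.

H_0 ≅ Z,  H_1 = 0,  H_2 = 0,  H_3 ≅ Z.

Order the vertices as 1 < 2 < 3 < 4 < 5. Listing each simplex with vertices in this order, K has dimension 3 with simplices:

  0-simplices (5): [1], [2], [3], [4], [5]
  1-simplices (10): [1,2], [1,3], [1,4], [1,5], [2,3], [2,4], [2,5], [3,4], [3,5], [4,5]
  2-simplices (10): [1,2,3], [1,2,4], [1,2,5], [1,3,4], [1,3,5], [1,4,5], [2,3,4], [2,3,5], [2,4,5], [3,4,5]
  3-simplices (5): [1,2,3,4], [1,2,3,5], [1,2,4,5], [1,3,4,5], [2,3,4,5]

so the chain groups are C_0 ≅ Z^5, C_1 ≅ Z^10, C_2 ≅ Z^10, C_3 ≅ Z^5.

The boundary map ∂_1: C_1 → C_0 maps an edge to its endpoints' difference, ∂[p,q] = q − p. For instance
  ∂[2,4] = [4] − [2].
As a 5×10 matrix over Z this has rank 4, with invariant factors (1,1,1,1).

The boundary map ∂_2: C_2 → C_1 maps a triangle to the signed sum of its edges. For instance
  ∂[1,4,5] = [4,5] − [1,5] + [1,4],
  ∂[1,3,5] = [3,5] − [1,5] + [1,3].
The resulting 10×10 matrix has rank 6, and its Smith normal form has invariant factors (1,1,1,1,1,1).

Boundary ∂_3: C_3 → C_2 sends each 3-simplex σ to the alternating sum Σ_i (−1)^i (σ with its i-th vertex removed). For instance
  ∂[1,3,4,5] = [3,4,5] − [1,4,5] + [1,3,5] − [1,3,4],
  ∂[1,2,3,4] = [2,3,4] − [1,3,4] + [1,2,4] − [1,2,3].
As a 10×5 matrix over Z this has rank 4, with invariant factors (1,1,1,1).

Reading off H_k = ker ∂_k / im ∂_{k+1}:

  H_0: rank C_0 − rank ∂_1 = 5 − 4 = 1, and the invariant factors of ∂_1 are all 1, so H_0 ≅ Z.
  H_1: rank ker ∂_1 − rank ∂_2 = (10 − 4) − 6 = 0, and the invariant factors of ∂_2 are all 1, so H_1 ≅ 0.
  H_2: rank ker ∂_2 − rank ∂_3 = (10 − 6) − 4 = 0, and the invariant factors of ∂_3 are all 1, so H_2 ≅ 0.
  H_3: rank ker ∂_3 − rank ∂_4 = (5 − 4) − 0 = 1, and there is no ∂_4, so H_3 ≅ Z.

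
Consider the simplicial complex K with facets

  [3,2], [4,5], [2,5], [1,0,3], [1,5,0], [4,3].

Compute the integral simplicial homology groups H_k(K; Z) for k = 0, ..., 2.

H_0 ≅ Z,  H_1 ≅ Z^2,  H_2 = 0.

K has 6 vertices, 9 edges, 2 triangles.
rank ∂_0 = 0, rank ∂_1 = 5 ⇒ b_0 = 6 − 0 − 5 = 1; all invariant factors of ∂_1 are 1 so no torsion. So H_0 ≅ Z.
rank ∂_1 = 5, rank ∂_2 = 2 ⇒ b_1 = 9 − 5 − 2 = 2; all invariant factors of ∂_2 are 1 so no torsion. So H_1 ≅ Z^2.
rank ∂_2 = 2, rank ∂_3 = 0 ⇒ b_2 = 2 − 2 − 0 = 0. So H_2 ≅ 0.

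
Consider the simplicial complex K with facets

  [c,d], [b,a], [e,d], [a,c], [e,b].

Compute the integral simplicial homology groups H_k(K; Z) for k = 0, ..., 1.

H_0 ≅ Z,  H_1 ≅ Z.

We work with the vertex ordering a < b < c < d < e. The simplices of K, each written with vertices in increasing order, are:

  0-simplices (5): a, b, c, d, e
  1-simplices (5): ab, ac, be, cd, de

Hence C_0 ≅ Z^5, C_1 ≅ Z^5.

The boundary map ∂_1: C_1 → C_0 sends each edge [p,q] (with p < q) to q − p.
The resulting 5×5 matrix has rank 4, and its Smith normal form has invariant factors (1,1,1,1).

From H_k ≅ ker(∂_k) / im(∂_{k+1}) we obtain:

  H_0: rank C_0 − rank ∂_1 = 5 − 4 = 1, and the invariant factors of ∂_1 are all 1, so H_0 ≅ Z.
  H_1: rank ker ∂_1 − rank ∂_2 = (5 − 4) − 0 = 1, and there is no ∂_2, so H_1 ≅ Z.

As a check, the Euler characteristic is 5 − 5 = 0, which agrees with 1 − 1 = 0.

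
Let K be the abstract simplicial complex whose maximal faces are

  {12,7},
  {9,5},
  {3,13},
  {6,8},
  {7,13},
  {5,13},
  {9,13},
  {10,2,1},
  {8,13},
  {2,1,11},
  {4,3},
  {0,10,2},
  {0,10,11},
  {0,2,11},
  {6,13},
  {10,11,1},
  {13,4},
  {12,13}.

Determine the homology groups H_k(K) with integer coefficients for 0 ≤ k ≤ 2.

We work with the vertex ordering 0 < 1 < 2 < 3 < 4 < 5 < 6 < 7 < 8 < 9 < 10 < 11 < 12 < 13. The simplices of K, each written with vertices in increasing order, are:

  0-simplices (14): [0], [1], [2], [3], [4], [5], [6], [7], [8], [9], [10], [11], [12], [13]
  1-simplices (21): (21 of them)
  2-simplices (6): [0,2,10], [0,2,11], [0,10,11], [1,2,10], [1,2,11], [1,10,11]

so the chain groups are C_0 ≅ Z^14, C_1 ≅ Z^21, C_2 ≅ Z^6.

Boundary ∂_1: C_1 → C_0 is given by ∂[p,q] = [q] − [p]. For instance
  ∂[7,13] = [13] − [7].
The resulting 14×21 matrix has rank 12, and its Smith normal form has invariant factors (1,1,1,1,1,1,1,1,1,1,1,1).

∂_2: C_2 → C_1 sends each 2-simplex [p,q,r] to [q,r] − [p,r] + [p,q]. For instance
  ∂[1,10,11] = [10,11] − [1,11] + [1,10],
  ∂[1,2,11] = [2,11] − [1,11] + [1,2].
The resulting 21×6 matrix has rank 5, and its Smith normal form has invariant factors (1,1,1,1,1).

Reading off H_k = ker ∂_k / im ∂_{k+1}:

  H_0: rank C_0 − rank ∂_1 = 14 − 12 = 2, and the invariant factors of ∂_1 are all 1, so H_0 ≅ Z^2.
  H_1: rank ker ∂_1 − rank ∂_2 = (21 − 12) − 5 = 4, and the invariant factors of ∂_2 are all 1, so H_1 ≅ Z^4.
  H_2: rank ker ∂_2 − rank ∂_3 = (6 − 5) − 0 = 1, and there is no ∂_3, so H_2 ≅ Z.

As a check, the Euler characteristic is 14 − 21 + 6 = -1, which agrees with 2 − 4 + 1 = -1.

H_0 ≅ Z^2,  H_1 ≅ Z^4,  H_2 ≅ Z.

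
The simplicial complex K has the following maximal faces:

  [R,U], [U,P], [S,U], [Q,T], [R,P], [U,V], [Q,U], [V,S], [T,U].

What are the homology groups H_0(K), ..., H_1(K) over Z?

We work with the vertex ordering P < Q < R < S < T < U < V. The simplices of K, each written with vertices in increasing order, are:

  0-simplices (7): P, Q, R, S, T, U, V
  1-simplices (9): PR, PU, QT, QU, RU, SU, SV, TU, UV

giving chain groups C_0 ≅ Z^7, C_1 ≅ Z^9.

∂_1: C_1 → C_0 sends each edge [p,q] (with p < q) to q − p. For instance
  ∂SV = V − S.
This gives a 7×9 integer matrix of rank 6; reducing to Smith normal form yields diagonal entries (1,1,1,1,1,1).

Now H_k = ker ∂_k / im ∂_{k+1}, so:

  H_0: rank C_0 − rank ∂_1 = 7 − 6 = 1, and the invariant factors of ∂_1 are all 1, so H_0 = Z.
  H_1: rank ker ∂_1 − rank ∂_2 = (9 − 6) − 0 = 3, and there is no ∂_2, so H_1 = Z^3.

H_0 ≅ Z,  H_1 ≅ Z^3.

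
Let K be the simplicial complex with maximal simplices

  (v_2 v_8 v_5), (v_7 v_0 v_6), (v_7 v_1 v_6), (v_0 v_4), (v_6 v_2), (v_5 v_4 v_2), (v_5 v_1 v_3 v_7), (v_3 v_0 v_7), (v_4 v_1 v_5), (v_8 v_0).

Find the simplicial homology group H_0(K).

H_0 = Z.

Fix the vertex order v_0 < v_1 < v_2 < v_3 < v_4 < v_5 < v_6 < v_7 < v_8 and write every simplex with vertices in increasing order. Then dim K = 3 and the simplices of K are:

  0-simplices (9): [v_0], [v_1], [v_2], [v_3], [v_4], [v_5], [v_6], [v_7], [v_8]
  1-simplices (20): (20 of them)
  2-simplices (10): [v_0,v_3,v_7], [v_0,v_6,v_7], [v_1,v_3,v_5], [v_1,v_3,v_7], [v_1,v_4,v_5], [v_1,v_5,v_7], [v_1,v_6,v_7], [v_2,v_4,v_5], [v_2,v_5,v_8], [v_3,v_5,v_7]
  3-simplices (1): [v_1,v_3,v_5,v_7]

giving chain groups C_0 ≅ Z^9, C_1 ≅ Z^20, C_2 ≅ Z^10, C_3 ≅ Z^1.

The boundary map ∂_1: C_1 → C_0 sends each edge [p,q] (with p < q) to q − p. For instance
  ∂[v_1,v_6] = [v_6] − [v_1].
The resulting 9×20 matrix has rank 8, and its Smith normal form has invariant factors (1,1,1,1,1,1,1,1).

Boundary ∂_2: C_2 → C_1 acts by ∂[p,q,r] = [q,r] − [p,r] + [p,q]. For instance
  ∂[v_2,v_5,v_8] = [v_5,v_8] − [v_2,v_8] + [v_2,v_5],
  ∂[v_2,v_4,v_5] = [v_4,v_5] − [v_2,v_5] + [v_2,v_4].
The 20×10 boundary matrix has rank 9 and Smith normal form diag(1,1,1,1,1,1,1,1,1).

Boundary ∂_3: C_3 → C_2 sends each 3-simplex σ to the alternating sum Σ_i (−1)^i (σ with its i-th vertex removed). For instance
  ∂[v_1,v_3,v_5,v_7] = [v_3,v_5,v_7] − [v_1,v_5,v_7] + [v_1,v_3,v_7] − [v_1,v_3,v_5].
The resulting 10×1 matrix has rank 1, and its Smith normal form has invariant factors (1).

Now H_k = ker ∂_k / im ∂_{k+1}, so:

  H_0: rank C_0 − rank ∂_1 = 9 − 8 = 1, and the invariant factors of ∂_1 are all 1, so H_0 = Z.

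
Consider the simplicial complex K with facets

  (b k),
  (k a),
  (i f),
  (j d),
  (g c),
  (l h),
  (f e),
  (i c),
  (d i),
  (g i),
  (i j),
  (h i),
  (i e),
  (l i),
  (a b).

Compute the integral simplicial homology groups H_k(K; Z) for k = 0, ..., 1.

We work with the vertex ordering a < b < c < d < e < f < g < h < i < j < k < l. The simplices of K, each written with vertices in increasing order, are:

  0-simplices (12): a, b, c, d, e, f, g, h, i, j, k, l
  1-simplices (15): ab, ak, bk, cg, ci, di, dj, ef, ei, fi, gi, hi, hl, ij, il

giving chain groups C_0 ≅ Z^12, C_1 ≅ Z^15.

The boundary map ∂_1: C_1 → C_0 is given by ∂[p,q] = [q] − [p]. For instance
  ∂fi = i − f.
The resulting 12×15 matrix has rank 10, and its Smith normal form has invariant factors (1,1,1,1,1,1,1,1,1,1).

Now H_k = ker ∂_k / im ∂_{k+1}, so:

  H_0: rank C_0 − rank ∂_1 = 12 − 10 = 2, and the invariant factors of ∂_1 are all 1, so H_0 ≅ Z^2.
  H_1: rank ker ∂_1 − rank ∂_2 = (15 − 10) − 0 = 5, and there is no ∂_2, so H_1 ≅ Z^5.

As a check, the Euler characteristic is 12 − 15 = -3, which agrees with 2 − 5 = -3.

H_0 = Z^2,  H_1 = Z^5.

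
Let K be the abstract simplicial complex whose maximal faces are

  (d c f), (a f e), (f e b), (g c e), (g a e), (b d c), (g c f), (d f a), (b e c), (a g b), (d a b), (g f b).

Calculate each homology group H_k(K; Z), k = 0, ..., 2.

Fix the vertex order a < b < c < d < e < f < g and write every simplex with vertices in increasing order. Then dim K = 2 and the simplices of K are:

  0-simplices (7): a, b, c, d, e, f, g
  1-simplices (18): ab, ad, ae, af, ag, bc, bd, be, bf, bg, cd, ce, cf, cg, df, ef, eg, fg
  2-simplices (12): abd, abg, adf, aef, aeg, bcd, bce, bef, bfg, cdf, ceg, cfg

giving chain groups C_0 ≅ Z^7, C_1 ≅ Z^18, C_2 ≅ Z^12.

The boundary map ∂_1: C_1 → C_0 sends each edge [p,q] (with p < q) to q − p. For instance
  ∂cg = g − c.
The 7×18 boundary matrix has rank 6 and Smith normal form diag(1,1,1,1,1,1).

The boundary map ∂_2: C_2 → C_1 maps a triangle to the signed sum of its edges. For instance
  ∂adf = df − af + ad,
  ∂aeg = eg − ag + ae.
The resulting 18×12 matrix has rank 12, and its Smith normal form has invariant factors (1,1,1,1,1,1,1,1,1,1,1,2).

Computing H_k = (kernel of ∂_k) / (image of ∂_{k+1}):

  H_0: rank C_0 − rank ∂_1 = 7 − 6 = 1, and the invariant factors of ∂_1 are all 1, so H_0 = Z.
  H_1: rank ker ∂_1 − rank ∂_2 = (18 − 6) − 12 = 0, and ∂_2 has invariant factor 2 > 1, so H_1 = Z/2Z.
  H_2: rank ker ∂_2 − rank ∂_3 = (12 − 12) − 0 = 0, and there is no ∂_3, so H_2 = 0.

H_0 ≅ Z,  H_1 ≅ Z/2Z,  H_2 = 0.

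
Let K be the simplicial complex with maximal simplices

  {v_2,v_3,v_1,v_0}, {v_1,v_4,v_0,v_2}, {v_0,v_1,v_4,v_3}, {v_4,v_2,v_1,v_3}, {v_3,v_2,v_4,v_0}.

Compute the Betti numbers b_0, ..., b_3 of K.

b_0 = 1, b_1 = 0, b_2 = 0, b_3 = 1.

Take the total order v_0 < v_1 < v_2 < v_3 < v_4 on the vertex set. Then K (dimension 3) consists of the simplices:

  0-simplices (5): [v_0], [v_1], [v_2], [v_3], [v_4]
  1-simplices (10): [v_0,v_1], [v_0,v_2], [v_0,v_3], [v_0,v_4], [v_1,v_2], [v_1,v_3], [v_1,v_4], [v_2,v_3], [v_2,v_4], [v_3,v_4]
  2-simplices (10): [v_0,v_1,v_2], [v_0,v_1,v_3], [v_0,v_1,v_4], [v_0,v_2,v_3], [v_0,v_2,v_4], [v_0,v_3,v_4], [v_1,v_2,v_3], [v_1,v_2,v_4], [v_1,v_3,v_4], [v_2,v_3,v_4]
  3-simplices (5): [v_0,v_1,v_2,v_3], [v_0,v_1,v_2,v_4], [v_0,v_1,v_3,v_4], [v_0,v_2,v_3,v_4], [v_1,v_2,v_3,v_4]

so the chain groups are C_0 ≅ Z^5, C_1 ≅ Z^10, C_2 ≅ Z^10, C_3 ≅ Z^5.

∂_1: C_1 → C_0 is given by ∂[p,q] = [q] − [p]. For instance
  ∂[v_2,v_3] = [v_3] − [v_2].
The 5×10 boundary matrix has rank 4 and Smith normal form diag(1,1,1,1).

∂_2: C_2 → C_1 maps a triangle to the signed sum of its edges. For instance
  ∂[v_0,v_2,v_3] = [v_2,v_3] − [v_0,v_3] + [v_0,v_2],
  ∂[v_1,v_2,v_4] = [v_2,v_4] − [v_1,v_4] + [v_1,v_2].
The 10×10 boundary matrix has rank 6 and Smith normal form diag(1,1,1,1,1,1).

The boundary map ∂_3: C_3 → C_2 sends each 3-simplex σ to the alternating sum Σ_i (−1)^i (σ with its i-th vertex removed). For instance
  ∂[v_1,v_2,v_3,v_4] = [v_2,v_3,v_4] − [v_1,v_3,v_4] + [v_1,v_2,v_4] − [v_1,v_2,v_3],
  ∂[v_0,v_1,v_2,v_3] = [v_1,v_2,v_3] − [v_0,v_2,v_3] + [v_0,v_1,v_3] − [v_0,v_1,v_2].
The resulting 10×5 matrix has rank 4, and its Smith normal form has invariant factors (1,1,1,1).

Computing H_k = (kernel of ∂_k) / (image of ∂_{k+1}):

  H_0: rank C_0 − rank ∂_1 = 5 − 4 = 1, and the invariant factors of ∂_1 are all 1, so H_0 = Z.
  H_1: rank ker ∂_1 − rank ∂_2 = (10 − 4) − 6 = 0, and the invariant factors of ∂_2 are all 1, so H_1 = 0.
  H_2: rank ker ∂_2 − rank ∂_3 = (10 − 6) − 4 = 0, and the invariant factors of ∂_3 are all 1, so H_2 = 0.
  H_3: rank ker ∂_3 − rank ∂_4 = (5 − 4) − 0 = 1, and there is no ∂_4, so H_3 = Z.

Hence the Betti numbers are b_0 = 1, b_1 = 0, b_2 = 0, b_3 = 1.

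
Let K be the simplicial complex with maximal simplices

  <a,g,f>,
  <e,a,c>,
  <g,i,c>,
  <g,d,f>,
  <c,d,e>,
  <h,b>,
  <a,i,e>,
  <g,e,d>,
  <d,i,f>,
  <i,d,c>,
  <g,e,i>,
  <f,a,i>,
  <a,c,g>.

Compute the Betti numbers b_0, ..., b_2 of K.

Take the total order a < b < c < d < e < f < g < h < i on the vertex set. Then K (dimension 2) consists of the simplices:

  0-simplices (9): a, b, c, d, e, f, g, h, i
  1-simplices (19): ac, ae, af, ag, ai, bh, cd, ce, cg, ci, de, df, dg, di, eg, ei, fg, fi, gi
  2-simplices (12): ace, acg, aei, afg, afi, cde, cdi, cgi, deg, dfg, dfi, egi

giving chain groups C_0 ≅ Z^9, C_1 ≅ Z^19, C_2 ≅ Z^12.

Boundary ∂_1: C_1 → C_0 maps an edge to its endpoints' difference, ∂[p,q] = q − p. For instance
  ∂ce = e − c.
The resulting 9×19 matrix has rank 7, and its Smith normal form has invariant factors (1,1,1,1,1,1,1).

∂_2: C_2 → C_1 sends each 2-simplex [p,q,r] to [q,r] − [p,r] + [p,q]. For instance
  ∂acg = cg − ag + ac,
  ∂ace = ce − ae + ac.
The 19×12 boundary matrix has rank 12 and Smith normal form diag(1,1,1,1,1,1,1,1,1,1,1,2).

From H_k ≅ ker(∂_k) / im(∂_{k+1}) we obtain:

  H_0: rank C_0 − rank ∂_1 = 9 − 7 = 2, and the invariant factors of ∂_1 are all 1, so H_0 ≅ Z^2.
  H_1: rank ker ∂_1 − rank ∂_2 = (19 − 7) − 12 = 0, and ∂_2 has invariant factor 2 > 1, so H_1 ≅ Z/2.
  H_2: rank ker ∂_2 − rank ∂_3 = (12 − 12) − 0 = 0, and there is no ∂_3, so H_2 ≅ 0.

As a check, the Euler characteristic is 9 − 19 + 12 = 2, which agrees with 2 − 0 + 0 = 2.

Hence the Betti numbers are b_0 = 2, b_1 = 0, b_2 = 0.

b_0 = 2, b_1 = 0, b_2 = 0.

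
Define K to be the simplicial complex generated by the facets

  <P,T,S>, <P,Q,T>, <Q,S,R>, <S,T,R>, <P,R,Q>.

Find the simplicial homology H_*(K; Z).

Fix the vertex order P < Q < R < S < T and write every simplex with vertices in increasing order. Then dim K = 2 and the simplices of K are:

  0-simplices (5): P, Q, R, S, T
  1-simplices (10): PQ, PR, PS, PT, QR, QS, QT, RS, RT, ST
  2-simplices (5): PQR, PQT, PST, QRS, RST

so the chain groups are C_0 ≅ Z^5, C_1 ≅ Z^10, C_2 ≅ Z^5.

∂_1: C_1 → C_0 is given by ∂[p,q] = [q] − [p].
As a 5×10 matrix over Z this has rank 4, with invariant factors (1,1,1,1).

The boundary map ∂_2: C_2 → C_1 sends each 2-simplex [p,q,r] to [q,r] − [p,r] + [p,q]. For instance
  ∂PQT = QT − PT + PQ,
  ∂PST = ST − PT + PS.
This gives a 10×5 integer matrix of rank 5; reducing to Smith normal form yields diagonal entries (1,1,1,1,1).

Reading off H_k = ker ∂_k / im ∂_{k+1}:

  H_0: rank C_0 − rank ∂_1 = 5 − 4 = 1, and the invariant factors of ∂_1 are all 1, so H_0 = Z.
  H_1: rank ker ∂_1 − rank ∂_2 = (10 − 4) − 5 = 1, and the invariant factors of ∂_2 are all 1, so H_1 = Z.
  H_2: rank ker ∂_2 − rank ∂_3 = (5 − 5) − 0 = 0, and there is no ∂_3, so H_2 = 0.

As a check, the Euler characteristic is 5 − 10 + 5 = 0, which agrees with 1 − 1 + 0 = 0.

H_0 = Z,  H_1 = Z,  H_2 = 0.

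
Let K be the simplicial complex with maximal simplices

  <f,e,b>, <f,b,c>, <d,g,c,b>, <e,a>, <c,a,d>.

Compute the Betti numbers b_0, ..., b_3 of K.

b_0 = 1, b_1 = 1, b_2 = 0, b_3 = 0.

We work with the vertex ordering a < b < c < d < e < f < g. The simplices of K, each written with vertices in increasing order, are:

  0-simplices (7): a, b, c, d, e, f, g
  1-simplices (13): ac, ad, ae, bc, bd, be, bf, bg, cd, cf, cg, dg, ef
  2-simplices (7): acd, bcd, bcf, bcg, bdg, bef, cdg
  3-simplices (1): bcdg

giving chain groups C_0 ≅ Z^7, C_1 ≅ Z^13, C_2 ≅ Z^7, C_3 ≅ Z^1.

The boundary map ∂_1: C_1 → C_0 maps an edge to its endpoints' difference, ∂[p,q] = q − p. For instance
  ∂cg = g − c.
The 7×13 boundary matrix has rank 6 and Smith normal form diag(1,1,1,1,1,1).

Boundary ∂_2: C_2 → C_1 maps a triangle to the signed sum of its edges. For instance
  ∂bef = ef − bf + be,
  ∂bcg = cg − bg + bc.
The resulting 13×7 matrix has rank 6, and its Smith normal form has invariant factors (1,1,1,1,1,1).

∂_3: C_3 → C_2 sends each 3-simplex σ to the alternating sum Σ_i (−1)^i (σ with its i-th vertex removed). For instance
  ∂bcdg = cdg − bdg + bcg − bcd.
As a 7×1 matrix over Z this has rank 1, with invariant factors (1).

Computing H_k = (kernel of ∂_k) / (image of ∂_{k+1}):

  H_0: rank C_0 − rank ∂_1 = 7 − 6 = 1, and the invariant factors of ∂_1 are all 1, so H_0 = Z.
  H_1: rank ker ∂_1 − rank ∂_2 = (13 − 6) − 6 = 1, and the invariant factors of ∂_2 are all 1, so H_1 = Z.
  H_2: rank ker ∂_2 − rank ∂_3 = (7 − 6) − 1 = 0, and the invariant factors of ∂_3 are all 1, so H_2 = 0.
  H_3: rank ker ∂_3 − rank ∂_4 = (1 − 1) − 0 = 0, and there is no ∂_4, so H_3 = 0.

Hence the Betti numbers are b_0 = 1, b_1 = 1, b_2 = 0, b_3 = 0.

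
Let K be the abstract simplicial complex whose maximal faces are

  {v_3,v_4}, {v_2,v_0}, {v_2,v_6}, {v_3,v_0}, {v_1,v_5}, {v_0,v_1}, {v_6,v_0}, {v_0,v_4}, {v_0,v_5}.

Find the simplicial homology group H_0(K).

K has 7 vertices, 9 edges.
rank ∂_0 = 0, rank ∂_1 = 6 ⇒ b_0 = 7 − 0 − 6 = 1; all invariant factors of ∂_1 are 1 so no torsion. So H_0 ≅ Z.

H_0 ≅ Z.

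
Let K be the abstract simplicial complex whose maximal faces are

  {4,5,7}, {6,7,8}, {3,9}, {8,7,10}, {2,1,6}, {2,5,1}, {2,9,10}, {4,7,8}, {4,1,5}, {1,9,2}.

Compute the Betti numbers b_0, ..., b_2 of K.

b_0 = 1, b_1 = 2, b_2 = 0.

K has 10 vertices, 20 edges, 9 triangles.
rank ∂_0 = 0, rank ∂_1 = 9 ⇒ b_0 = 10 − 0 − 9 = 1; all invariant factors of ∂_1 are 1 so no torsion. So H_0 = Z.
rank ∂_1 = 9, rank ∂_2 = 9 ⇒ b_1 = 20 − 9 − 9 = 2; all invariant factors of ∂_2 are 1 so no torsion. So H_1 = Z^2.
rank ∂_2 = 9, rank ∂_3 = 0 ⇒ b_2 = 9 − 9 − 0 = 0. So H_2 = 0.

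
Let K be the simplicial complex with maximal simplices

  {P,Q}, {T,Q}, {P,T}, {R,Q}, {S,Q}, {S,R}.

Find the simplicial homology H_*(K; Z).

H_0 ≅ Z,  H_1 ≅ Z^2.

Order the vertices as P < Q < R < S < T. Listing each simplex with vertices in this order, K has dimension 1 with simplices:

  0-simplices (5): P, Q, R, S, T
  1-simplices (6): PQ, PT, QR, QS, QT, RS

Hence C_0 ≅ Z^5, C_1 ≅ Z^6.

∂_1: C_1 → C_0 sends each edge [p,q] (with p < q) to q − p. For instance
  ∂PQ = Q − P.
The 5×6 boundary matrix has rank 4 and Smith normal form diag(1,1,1,1).

Now H_k = ker ∂_k / im ∂_{k+1}, so:

  H_0: rank C_0 − rank ∂_1 = 5 − 4 = 1, and the invariant factors of ∂_1 are all 1, so H_0 ≅ Z.
  H_1: rank ker ∂_1 − rank ∂_2 = (6 − 4) − 0 = 2, and there is no ∂_2, so H_1 ≅ Z^2.

As a check, the Euler characteristic is 5 − 6 = -1, which agrees with 1 − 2 = -1.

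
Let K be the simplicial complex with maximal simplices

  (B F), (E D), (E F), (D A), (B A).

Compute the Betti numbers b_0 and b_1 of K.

Fix the vertex order A < B < D < E < F and write every simplex with vertices in increasing order. Then dim K = 1 and the simplices of K are:

  0-simplices (5): A, B, D, E, F
  1-simplices (5): AB, AD, BF, DE, EF

Hence C_0 ≅ Z^5, C_1 ≅ Z^5.

Boundary ∂_1: C_1 → C_0 maps an edge to its endpoints' difference, ∂[p,q] = q − p. For instance
  ∂DE = E − D.
The 5×5 boundary matrix has rank 4 and Smith normal form diag(1,1,1,1).

Now H_k = ker ∂_k / im ∂_{k+1}, so:

  H_0: rank C_0 − rank ∂_1 = 5 − 4 = 1, and the invariant factors of ∂_1 are all 1, so H_0 = Z.
  H_1: rank ker ∂_1 − rank ∂_2 = (5 − 4) − 0 = 1, and there is no ∂_2, so H_1 = Z.

Hence the Betti numbers are b_0 = 1, b_1 = 1.

b_0 = 1, b_1 = 1.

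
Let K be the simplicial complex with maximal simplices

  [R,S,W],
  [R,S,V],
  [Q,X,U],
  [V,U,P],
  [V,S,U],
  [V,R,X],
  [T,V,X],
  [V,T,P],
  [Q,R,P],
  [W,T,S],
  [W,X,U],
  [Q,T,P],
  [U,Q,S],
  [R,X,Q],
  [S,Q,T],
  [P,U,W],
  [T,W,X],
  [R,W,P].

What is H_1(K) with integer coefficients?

H_1 = Z^2.

Take the total order P < Q < R < S < T < U < V < W < X on the vertex set. Then K (dimension 2) consists of the simplices:

  0-simplices (9): P, Q, R, S, T, U, V, W, X
  1-simplices (27): PQ, PR, PT, PU, PV, PW, QR, QS, QT, QU, QX, RS, RV, RW, RX, ST, SU, SV, SW, TV, TW, TX, UV, UW, UX, VX, WX
  2-simplices (18): PQR, PQT, PRW, PTV, PUV, PUW, QRX, QST, QSU, QUX, RSV, RSW, RVX, STW, SUV, TVX, TWX, UWX

giving chain groups C_0 ≅ Z^9, C_1 ≅ Z^27, C_2 ≅ Z^18.

The boundary map ∂_1: C_1 → C_0 sends each edge [p,q] (with p < q) to q − p. For instance
  ∂WX = X − W.
This gives a 9×27 integer matrix of rank 8; reducing to Smith normal form yields diagonal entries (1,1,1,1,1,1,1,1).

The boundary map ∂_2: C_2 → C_1 maps a triangle to the signed sum of its edges. For instance
  ∂TVX = VX − TX + TV,
  ∂QST = ST − QT + QS.
The 27×18 boundary matrix has rank 17 and Smith normal form diag(1,1,1,1,1,1,1,1,1,1,1,1,1,1,1,1,1).

Computing H_k = (kernel of ∂_k) / (image of ∂_{k+1}):

  H_1: rank ker ∂_1 − rank ∂_2 = (27 − 8) − 17 = 2, and the invariant factors of ∂_2 are all 1, so H_1 = Z^2.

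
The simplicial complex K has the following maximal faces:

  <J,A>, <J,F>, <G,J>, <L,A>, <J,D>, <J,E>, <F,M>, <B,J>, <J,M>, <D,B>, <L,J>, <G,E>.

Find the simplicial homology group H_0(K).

Take the total order A < B < D < E < F < G < J < L < M on the vertex set. Then K (dimension 1) consists of the simplices:

  0-simplices (9): A, B, D, E, F, G, J, L, M
  1-simplices (12): AJ, AL, BD, BJ, DJ, EG, EJ, FJ, FM, GJ, JL, JM

Hence C_0 ≅ Z^9, C_1 ≅ Z^12.

Boundary ∂_1: C_1 → C_0 is given by ∂[p,q] = [q] − [p].
The resulting 9×12 matrix has rank 8, and its Smith normal form has invariant factors (1,1,1,1,1,1,1,1).

Now H_k = ker ∂_k / im ∂_{k+1}, so:

  H_0: rank C_0 − rank ∂_1 = 9 − 8 = 1, and the invariant factors of ∂_1 are all 1, so H_0 ≅ Z.

(K is a triangulation of a wedge of 4 circles.)

H_0 = Z.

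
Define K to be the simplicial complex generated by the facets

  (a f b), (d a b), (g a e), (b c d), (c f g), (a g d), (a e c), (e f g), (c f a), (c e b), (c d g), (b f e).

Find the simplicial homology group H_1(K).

Order the vertices as a < b < c < d < e < f < g. Listing each simplex with vertices in this order, K has dimension 2 with simplices:

  0-simplices (7): a, b, c, d, e, f, g
  1-simplices (18): ab, ac, ad, ae, af, ag, bc, bd, be, bf, cd, ce, cf, cg, dg, ef, eg, fg
  2-simplices (12): abd, abf, ace, acf, adg, aeg, bcd, bce, bef, cdg, cfg, efg

Hence C_0 ≅ Z^7, C_1 ≅ Z^18, C_2 ≅ Z^12.

∂_1: C_1 → C_0 sends each edge [p,q] (with p < q) to q − p. For instance
  ∂eg = g − e.
The resulting 7×18 matrix has rank 6, and its Smith normal form has invariant factors (1,1,1,1,1,1).

∂_2: C_2 → C_1 acts by ∂[p,q,r] = [q,r] − [p,r] + [p,q]. For instance
  ∂abd = bd − ad + ab,
  ∂adg = dg − ag + ad.
This gives a 18×12 integer matrix of rank 12; reducing to Smith normal form yields diagonal entries (1,1,1,1,1,1,1,1,1,1,1,2).

From H_k ≅ ker(∂_k) / im(∂_{k+1}) we obtain:

  H_1: rank ker ∂_1 − rank ∂_2 = (18 − 6) − 12 = 0, and ∂_2 has invariant factor 2 > 1, so H_1 = Z/2Z.

(K is a triangulation of the real projective plane RP^2.)

H_1 ≅ Z/2Z.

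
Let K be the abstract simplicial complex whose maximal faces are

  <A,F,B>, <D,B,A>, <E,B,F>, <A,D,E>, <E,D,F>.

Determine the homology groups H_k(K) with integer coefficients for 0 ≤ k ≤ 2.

H_0 ≅ Z,  H_1 ≅ Z,  H_2 = 0.

K has 5 vertices, 10 edges, 5 triangles.
rank ∂_0 = 0, rank ∂_1 = 4 ⇒ b_0 = 5 − 0 − 4 = 1; all invariant factors of ∂_1 are 1 so no torsion. So H_0 = Z.
rank ∂_1 = 4, rank ∂_2 = 5 ⇒ b_1 = 10 − 4 − 5 = 1; all invariant factors of ∂_2 are 1 so no torsion. So H_1 = Z.
rank ∂_2 = 5, rank ∂_3 = 0 ⇒ b_2 = 5 − 5 − 0 = 0. So H_2 = 0.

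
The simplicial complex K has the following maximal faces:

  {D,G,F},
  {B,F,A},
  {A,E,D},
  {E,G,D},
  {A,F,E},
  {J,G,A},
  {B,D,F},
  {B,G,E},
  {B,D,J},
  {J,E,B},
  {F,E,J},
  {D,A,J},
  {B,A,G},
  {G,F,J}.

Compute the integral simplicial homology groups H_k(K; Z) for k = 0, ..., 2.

H_0 = Z,  H_1 = Z^2,  H_2 = Z.

K has 7 vertices, 21 edges, 14 triangles.
rank ∂_0 = 0, rank ∂_1 = 6 ⇒ b_0 = 7 − 0 − 6 = 1; all invariant factors of ∂_1 are 1 so no torsion. So H_0 = Z.
rank ∂_1 = 6, rank ∂_2 = 13 ⇒ b_1 = 21 − 6 − 13 = 2; all invariant factors of ∂_2 are 1 so no torsion. So H_1 = Z^2.
rank ∂_2 = 13, rank ∂_3 = 0 ⇒ b_2 = 14 − 13 − 0 = 1. So H_2 = Z.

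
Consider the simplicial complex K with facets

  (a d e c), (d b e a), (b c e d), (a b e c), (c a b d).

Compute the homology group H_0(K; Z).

H_0 ≅ Z.

Fix the vertex order a < b < c < d < e and write every simplex with vertices in increasing order. Then dim K = 3 and the simplices of K are:

  0-simplices (5): a, b, c, d, e
  1-simplices (10): ab, ac, ad, ae, bc, bd, be, cd, ce, de
  2-simplices (10): abc, abd, abe, acd, ace, ade, bcd, bce, bde, cde
  3-simplices (5): abcd, abce, abde, acde, bcde

giving chain groups C_0 ≅ Z^5, C_1 ≅ Z^10, C_2 ≅ Z^10, C_3 ≅ Z^5.

Boundary ∂_1: C_1 → C_0 is given by ∂[p,q] = [q] − [p]. For instance
  ∂de = e − d.
This gives a 5×10 integer matrix of rank 4; reducing to Smith normal form yields diagonal entries (1,1,1,1).

The boundary map ∂_2: C_2 → C_1 maps a triangle to the signed sum of its edges. For instance
  ∂abd = bd − ad + ab,
  ∂ace = ce − ae + ac.
The resulting 10×10 matrix has rank 6, and its Smith normal form has invariant factors (1,1,1,1,1,1).

The boundary map ∂_3: C_3 → C_2 sends each 3-simplex σ to the alternating sum Σ_i (−1)^i (σ with its i-th vertex removed). For instance
  ∂abce = bce − ace + abe − abc,
  ∂abcd = bcd − acd + abd − abc.
The resulting 10×5 matrix has rank 4, and its Smith normal form has invariant factors (1,1,1,1).

From H_k ≅ ker(∂_k) / im(∂_{k+1}) we obtain:

  H_0: rank C_0 − rank ∂_1 = 5 − 4 = 1, and the invariant factors of ∂_1 are all 1, so H_0 ≅ Z.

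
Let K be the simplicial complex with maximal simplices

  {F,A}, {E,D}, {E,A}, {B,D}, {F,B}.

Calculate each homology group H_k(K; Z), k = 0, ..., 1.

H_0 = Z,  H_1 = Z.

Order the vertices as A < B < D < E < F. Listing each simplex with vertices in this order, K has dimension 1 with simplices:

  0-simplices (5): A, B, D, E, F
  1-simplices (5): AE, AF, BD, BF, DE

so the chain groups are C_0 ≅ Z^5, C_1 ≅ Z^5.

The boundary map ∂_1: C_1 → C_0 maps an edge to its endpoints' difference, ∂[p,q] = q − p.
This gives a 5×5 integer matrix of rank 4; reducing to Smith normal form yields diagonal entries (1,1,1,1).

Computing H_k = (kernel of ∂_k) / (image of ∂_{k+1}):

  H_0: rank C_0 − rank ∂_1 = 5 − 4 = 1, and the invariant factors of ∂_1 are all 1, so H_0 ≅ Z.
  H_1: rank ker ∂_1 − rank ∂_2 = (5 − 4) − 0 = 1, and there is no ∂_2, so H_1 ≅ Z.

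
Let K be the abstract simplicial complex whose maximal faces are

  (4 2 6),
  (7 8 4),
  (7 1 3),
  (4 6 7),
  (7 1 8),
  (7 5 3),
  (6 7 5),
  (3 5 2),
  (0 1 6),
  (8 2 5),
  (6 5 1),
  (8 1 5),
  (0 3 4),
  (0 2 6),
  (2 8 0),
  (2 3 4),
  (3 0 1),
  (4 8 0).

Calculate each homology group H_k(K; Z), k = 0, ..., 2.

Order the vertices as 0 < 1 < 2 < 3 < 4 < 5 < 6 < 7 < 8. Listing each simplex with vertices in this order, K has dimension 2 with simplices:

  0-simplices (9): [0], [1], [2], [3], [4], [5], [6], [7], [8]
  1-simplices (27): (27 of them)
  2-simplices (18): [0,1,3], [0,1,6], [0,2,6], [0,2,8], [0,3,4], [0,4,8], [1,3,7], [1,5,6], [1,5,8], [1,7,8], [2,3,4], [2,3,5], [2,4,6], [2,5,8], [3,5,7], [4,6,7], [4,7,8], [5,6,7]

giving chain groups C_0 ≅ Z^9, C_1 ≅ Z^27, C_2 ≅ Z^18.

Boundary ∂_1: C_1 → C_0 maps an edge to its endpoints' difference, ∂[p,q] = q − p.
The resulting 9×27 matrix has rank 8, and its Smith normal form has invariant factors (1,1,1,1,1,1,1,1).

The boundary map ∂_2: C_2 → C_1 sends each 2-simplex [p,q,r] to [q,r] − [p,r] + [p,q]. For instance
  ∂[1,7,8] = [7,8] − [1,8] + [1,7],
  ∂[2,4,6] = [4,6] − [2,6] + [2,4].
The 27×18 boundary matrix has rank 18 and Smith normal form diag(1,1,1,1,1,1,1,1,1,1,1,1,1,1,1,1,1,2).

Computing H_k = (kernel of ∂_k) / (image of ∂_{k+1}):

  H_0: rank C_0 − rank ∂_1 = 9 − 8 = 1, and the invariant factors of ∂_1 are all 1, so H_0 ≅ Z.
  H_1: rank ker ∂_1 − rank ∂_2 = (27 − 8) − 18 = 1, and ∂_2 has invariant factor 2 > 1, so H_1 ≅ Z ⊕ Z/2Z.
  H_2: rank ker ∂_2 − rank ∂_3 = (18 − 18) − 0 = 0, and there is no ∂_3, so H_2 ≅ 0.

(K is a triangulation of the Klein bottle.)

H_0 = Z,  H_1 = Z ⊕ Z/2Z,  H_2 = 0.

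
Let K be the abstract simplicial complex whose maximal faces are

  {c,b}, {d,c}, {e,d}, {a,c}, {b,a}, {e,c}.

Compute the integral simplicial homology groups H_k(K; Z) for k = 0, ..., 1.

Take the total order a < b < c < d < e on the vertex set. Then K (dimension 1) consists of the simplices:

  0-simplices (5): a, b, c, d, e
  1-simplices (6): ab, ac, bc, cd, ce, de

giving chain groups C_0 ≅ Z^5, C_1 ≅ Z^6.

Boundary ∂_1: C_1 → C_0 sends each edge [p,q] (with p < q) to q − p.
This gives a 5×6 integer matrix of rank 4; reducing to Smith normal form yields diagonal entries (1,1,1,1).

Now H_k = ker ∂_k / im ∂_{k+1}, so:

  H_0: rank C_0 − rank ∂_1 = 5 − 4 = 1, and the invariant factors of ∂_1 are all 1, so H_0 = Z.
  H_1: rank ker ∂_1 − rank ∂_2 = (6 − 4) − 0 = 2, and there is no ∂_2, so H_1 = Z^2.

As a check, the Euler characteristic is 5 − 6 = -1, which agrees with 1 − 2 = -1.

H_0 ≅ Z,  H_1 ≅ Z^2.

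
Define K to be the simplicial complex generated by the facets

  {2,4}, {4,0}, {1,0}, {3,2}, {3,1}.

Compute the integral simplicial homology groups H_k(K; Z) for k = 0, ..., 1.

Take the total order 0 < 1 < 2 < 3 < 4 on the vertex set. Then K (dimension 1) consists of the simplices:

  0-simplices (5): [0], [1], [2], [3], [4]
  1-simplices (5): [0,1], [0,4], [1,3], [2,3], [2,4]

Hence C_0 ≅ Z^5, C_1 ≅ Z^5.

Boundary ∂_1: C_1 → C_0 sends each edge [p,q] (with p < q) to q − p.
This gives a 5×5 integer matrix of rank 4; reducing to Smith normal form yields diagonal entries (1,1,1,1).

Now H_k = ker ∂_k / im ∂_{k+1}, so:

  H_0: rank C_0 − rank ∂_1 = 5 − 4 = 1, and the invariant factors of ∂_1 are all 1, so H_0 = Z.
  H_1: rank ker ∂_1 − rank ∂_2 = (5 − 4) − 0 = 1, and there is no ∂_2, so H_1 = Z.

H_0 ≅ Z,  H_1 ≅ Z.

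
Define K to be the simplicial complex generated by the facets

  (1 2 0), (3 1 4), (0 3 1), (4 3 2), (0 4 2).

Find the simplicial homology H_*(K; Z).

We work with the vertex ordering 0 < 1 < 2 < 3 < 4. The simplices of K, each written with vertices in increasing order, are:

  0-simplices (5): [0], [1], [2], [3], [4]
  1-simplices (10): [0,1], [0,2], [0,3], [0,4], [1,2], [1,3], [1,4], [2,3], [2,4], [3,4]
  2-simplices (5): [0,1,2], [0,1,3], [0,2,4], [1,3,4], [2,3,4]

giving chain groups C_0 ≅ Z^5, C_1 ≅ Z^10, C_2 ≅ Z^5.

∂_1: C_1 → C_0 sends each edge [p,q] (with p < q) to q − p.
The resulting 5×10 matrix has rank 4, and its Smith normal form has invariant factors (1,1,1,1).

∂_2: C_2 → C_1 maps a triangle to the signed sum of its edges. For instance
  ∂[1,3,4] = [3,4] − [1,4] + [1,3],
  ∂[0,2,4] = [2,4] − [0,4] + [0,2].
This gives a 10×5 integer matrix of rank 5; reducing to Smith normal form yields diagonal entries (1,1,1,1,1).

Now H_k = ker ∂_k / im ∂_{k+1}, so:

  H_0: rank C_0 − rank ∂_1 = 5 − 4 = 1, and the invariant factors of ∂_1 are all 1, so H_0 = Z.
  H_1: rank ker ∂_1 − rank ∂_2 = (10 − 4) − 5 = 1, and the invariant factors of ∂_2 are all 1, so H_1 = Z.
  H_2: rank ker ∂_2 − rank ∂_3 = (5 − 5) − 0 = 0, and there is no ∂_3, so H_2 = 0.

As a check, the Euler characteristic is 5 − 10 + 5 = 0, which agrees with 1 − 1 + 0 = 0.
(K is a triangulation of the Möbius band.)

H_0 = Z,  H_1 = Z,  H_2 = 0.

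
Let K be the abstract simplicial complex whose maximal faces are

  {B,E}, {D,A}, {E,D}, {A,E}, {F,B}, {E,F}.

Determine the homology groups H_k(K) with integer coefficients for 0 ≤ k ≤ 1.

H_0 = Z,  H_1 = Z^2.

Take the total order A < B < D < E < F on the vertex set. Then K (dimension 1) consists of the simplices:

  0-simplices (5): A, B, D, E, F
  1-simplices (6): AD, AE, BE, BF, DE, EF

giving chain groups C_0 ≅ Z^5, C_1 ≅ Z^6.

Boundary ∂_1: C_1 → C_0 sends each edge [p,q] (with p < q) to q − p.
The 5×6 boundary matrix has rank 4 and Smith normal form diag(1,1,1,1).

Now H_k = ker ∂_k / im ∂_{k+1}, so:

  H_0: rank C_0 − rank ∂_1 = 5 − 4 = 1, and the invariant factors of ∂_1 are all 1, so H_0 ≅ Z.
  H_1: rank ker ∂_1 − rank ∂_2 = (6 − 4) − 0 = 2, and there is no ∂_2, so H_1 ≅ Z^2.

As a check, the Euler characteristic is 5 − 6 = -1, which agrees with 1 − 2 = -1.
(K is a triangulation of a wedge of 2 circles.)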